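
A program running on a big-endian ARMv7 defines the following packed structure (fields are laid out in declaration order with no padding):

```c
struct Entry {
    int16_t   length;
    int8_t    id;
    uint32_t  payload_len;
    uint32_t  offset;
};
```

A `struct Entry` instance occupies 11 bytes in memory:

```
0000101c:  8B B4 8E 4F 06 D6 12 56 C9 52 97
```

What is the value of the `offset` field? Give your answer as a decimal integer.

1456034455

`offset` follows `length` (2 B), `id` (1 B), `payload_len` (4 B), so it starts at offset 2 + 1 + 4 = 7 and occupies 4 bytes.
Bytes at offsets 7..10: 56 C9 52 97.
Big-endian stores the most-significant byte at the lowest address.
The bytes are already most-significant first: 0x56C95297.
0x56C95297 = 1456034455.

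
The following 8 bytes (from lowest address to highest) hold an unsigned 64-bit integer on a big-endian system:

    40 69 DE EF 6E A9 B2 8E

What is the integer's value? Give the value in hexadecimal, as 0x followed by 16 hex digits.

0x4069DEEF6EA9B28E

Big-endian stores the most-significant byte at the lowest address.
The bytes are already most-significant first: 0x4069DEEF6EA9B28E.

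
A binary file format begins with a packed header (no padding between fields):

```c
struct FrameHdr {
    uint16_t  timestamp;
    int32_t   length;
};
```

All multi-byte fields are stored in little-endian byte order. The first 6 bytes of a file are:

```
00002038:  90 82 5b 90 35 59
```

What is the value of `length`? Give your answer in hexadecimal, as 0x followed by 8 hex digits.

`length` follows `timestamp` (2 bytes), so it starts at byte offset 2 and occupies 4 bytes.
Bytes at offsets 2..5: 5B 90 35 59.
Little-endian stores the least-significant byte at the lowest address.
Reassemble most-significant byte first: 59 35 90 5B → 0x5935905B.

0x5935905B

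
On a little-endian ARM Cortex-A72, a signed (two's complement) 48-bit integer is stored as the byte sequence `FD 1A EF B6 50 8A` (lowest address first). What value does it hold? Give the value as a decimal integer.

In little-endian order the low byte comes first in memory.
Reassemble most-significant byte first: 8A 50 B6 EF 1A FD → 0x8A50B6EF1AFD.
Top bit is set, so as a signed 48-bit value this is 0x8A50B6EF1AFD − 2^48 = -129395705570563.

-129395705570563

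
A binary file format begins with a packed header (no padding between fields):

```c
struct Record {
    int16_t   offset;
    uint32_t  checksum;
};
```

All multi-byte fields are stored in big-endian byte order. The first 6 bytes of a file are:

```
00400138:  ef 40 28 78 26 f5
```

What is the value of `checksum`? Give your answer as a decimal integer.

678962933

`checksum` follows `offset` (2 bytes), so it starts at byte offset 2 and occupies 4 bytes.
Bytes at offsets 2..5: 28 78 26 F5.
Big-endian: lowest address holds the most-significant byte.
The bytes are already most-significant first: 0x287826F5.
0x287826F5 = 678962933.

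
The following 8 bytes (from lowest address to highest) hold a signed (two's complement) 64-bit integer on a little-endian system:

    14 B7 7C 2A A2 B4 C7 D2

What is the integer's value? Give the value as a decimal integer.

-3258437196788746476

Little-endian: lowest address holds the least-significant byte.
Reassemble most-significant byte first: D2 C7 B4 A2 2A 7C B7 14 → 0xD2C7B4A22A7CB714.
Top bit is set, so as a signed 64-bit value this is 0xD2C7B4A22A7CB714 − 2^64 = -3258437196788746476.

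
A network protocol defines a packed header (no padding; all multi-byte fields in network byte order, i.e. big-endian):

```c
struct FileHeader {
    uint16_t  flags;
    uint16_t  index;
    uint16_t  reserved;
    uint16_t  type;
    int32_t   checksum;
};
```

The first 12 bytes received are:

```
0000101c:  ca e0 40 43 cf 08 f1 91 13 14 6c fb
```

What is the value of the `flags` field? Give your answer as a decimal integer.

`flags` is the first field, at byte offset 0, occupying 2 bytes.
Bytes at offsets 0..1: CA E0.
Big-endian: lowest address holds the most-significant byte.
The bytes are already most-significant first: 0xCAE0.
0xCAE0 = 51936.

51936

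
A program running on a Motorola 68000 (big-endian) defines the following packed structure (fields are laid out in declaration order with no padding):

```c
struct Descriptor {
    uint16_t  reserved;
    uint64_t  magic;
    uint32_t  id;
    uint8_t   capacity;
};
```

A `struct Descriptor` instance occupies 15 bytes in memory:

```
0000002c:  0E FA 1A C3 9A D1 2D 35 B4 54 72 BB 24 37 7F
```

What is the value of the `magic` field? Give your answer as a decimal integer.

1928555288642040916

`magic` follows `reserved` (2 bytes), so it starts at byte offset 2 and occupies 8 bytes.
Bytes at offsets 2..9: 1A C3 9A D1 2D 35 B4 54.
Big-endian: lowest address holds the most-significant byte.
The bytes are already most-significant first: 0x1AC39AD12D35B454.
0x1AC39AD12D35B454 = 1928555288642040916.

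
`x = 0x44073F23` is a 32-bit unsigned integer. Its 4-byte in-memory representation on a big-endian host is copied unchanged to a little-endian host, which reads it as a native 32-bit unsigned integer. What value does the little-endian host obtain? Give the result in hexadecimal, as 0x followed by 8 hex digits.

0x233F0744

Stored big-endian, the bytes at ascending addresses are 44 07 3F 23.
Read back as little-endian, the first byte is least significant, giving 0x233F0744.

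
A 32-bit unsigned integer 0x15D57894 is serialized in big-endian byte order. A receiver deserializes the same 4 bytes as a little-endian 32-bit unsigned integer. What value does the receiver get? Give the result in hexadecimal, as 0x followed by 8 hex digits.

Stored big-endian, the bytes at ascending addresses are 15 D5 78 94.
Read back as little-endian, the first byte is least significant, giving 0x9478D515.

0x9478D515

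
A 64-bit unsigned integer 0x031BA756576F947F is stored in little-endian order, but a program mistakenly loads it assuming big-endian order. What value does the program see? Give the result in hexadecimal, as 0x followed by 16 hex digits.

Stored little-endian, the bytes at ascending addresses are 7F 94 6F 57 56 A7 1B 03.
Read back as big-endian, the last byte is least significant, giving 0x7F946F5756A71B03.

0x7F946F5756A71B03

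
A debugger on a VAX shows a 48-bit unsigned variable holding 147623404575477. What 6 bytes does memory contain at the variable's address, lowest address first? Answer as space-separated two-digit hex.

147623404575477 in hexadecimal, padded to 48 bits, is 0x864340971AF5.
Split into bytes (most-significant first): 86 43 40 97 1A F5.
In little-endian order the low byte comes first in memory.
So at ascending addresses the bytes are F5 1A 97 40 43 86.

F5 1A 97 40 43 86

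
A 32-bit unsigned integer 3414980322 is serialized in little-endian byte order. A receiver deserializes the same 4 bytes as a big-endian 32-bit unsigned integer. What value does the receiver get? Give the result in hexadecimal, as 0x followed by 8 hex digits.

3414980322 in 32-bit hexadecimal is 0xCB8C76E2.
Stored little-endian, the bytes at ascending addresses are E2 76 8C CB.
Read back as big-endian, the last byte is least significant, giving 0xE2768CCB.

0xE2768CCB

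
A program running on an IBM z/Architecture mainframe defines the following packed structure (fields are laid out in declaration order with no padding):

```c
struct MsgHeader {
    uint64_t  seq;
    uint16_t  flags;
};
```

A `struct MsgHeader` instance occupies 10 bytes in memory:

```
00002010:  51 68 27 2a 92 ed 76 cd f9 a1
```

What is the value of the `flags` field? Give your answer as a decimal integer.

63905

`flags` follows `seq` (8 bytes), so it starts at byte offset 8 and occupies 2 bytes.
Bytes at offsets 8..9: F9 A1.
Big-endian: lowest address holds the most-significant byte.
The bytes are already most-significant first: 0xF9A1.
0xF9A1 = 63905.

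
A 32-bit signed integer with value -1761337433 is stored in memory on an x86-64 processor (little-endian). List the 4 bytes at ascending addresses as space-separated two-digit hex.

A7 1F 04 97

Two's complement of -1761337433 in 32 bits: 1761337433 = 0x68FBE059; invert → 0x97041FA6; add 1 → 0x97041FA7.
Split into bytes (most-significant first): 97 04 1F A7.
Little-endian stores the least-significant byte at the lowest address.
So at ascending addresses the bytes are A7 1F 04 97.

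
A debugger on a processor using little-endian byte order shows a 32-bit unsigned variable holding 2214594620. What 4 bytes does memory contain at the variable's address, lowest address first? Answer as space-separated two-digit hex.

3C 08 00 84

2214594620 in hexadecimal, padded to 32 bits, is 0x8400083C.
Split into bytes (most-significant first): 84 00 08 3C.
In little-endian order the low byte comes first in memory.
So at ascending addresses the bytes are 3C 08 00 84.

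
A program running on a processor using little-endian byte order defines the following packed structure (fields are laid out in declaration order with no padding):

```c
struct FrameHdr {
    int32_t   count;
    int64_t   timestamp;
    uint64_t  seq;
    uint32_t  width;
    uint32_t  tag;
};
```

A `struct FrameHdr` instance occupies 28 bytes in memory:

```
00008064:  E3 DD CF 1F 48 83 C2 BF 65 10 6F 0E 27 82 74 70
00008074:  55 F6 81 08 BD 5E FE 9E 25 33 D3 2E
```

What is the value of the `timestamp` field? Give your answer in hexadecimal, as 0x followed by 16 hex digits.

`timestamp` follows `count` (4 bytes), so it starts at byte offset 4 and occupies 8 bytes.
Bytes at offsets 4..11: 48 83 C2 BF 65 10 6F 0E.
In little-endian order the low byte comes first in memory.
Reassemble most-significant byte first: 0E 6F 10 65 BF C2 83 48 → 0x0E6F1065BFC28348.

0x0E6F1065BFC28348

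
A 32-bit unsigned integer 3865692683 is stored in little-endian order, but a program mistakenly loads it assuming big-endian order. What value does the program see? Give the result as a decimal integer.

3865692683 in 32-bit hexadecimal is 0xE669CA0B.
Stored little-endian, the bytes at ascending addresses are 0B CA 69 E6.
Read back as big-endian, the last byte is least significant, giving 0x0BCA69E6.
0x0BCA69E6 = 197814758.

197814758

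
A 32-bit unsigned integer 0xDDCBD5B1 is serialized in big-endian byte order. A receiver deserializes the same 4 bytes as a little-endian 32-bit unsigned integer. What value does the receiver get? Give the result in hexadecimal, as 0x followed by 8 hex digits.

Stored big-endian, the bytes at ascending addresses are DD CB D5 B1.
Read back as little-endian, the first byte is least significant, giving 0xB1D5CBDD.

0xB1D5CBDD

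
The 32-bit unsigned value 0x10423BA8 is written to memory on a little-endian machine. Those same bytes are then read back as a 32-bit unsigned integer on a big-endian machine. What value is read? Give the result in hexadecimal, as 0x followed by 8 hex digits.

Stored little-endian, the bytes at ascending addresses are A8 3B 42 10.
Read back as big-endian, the last byte is least significant, giving 0xA83B4210.

0xA83B4210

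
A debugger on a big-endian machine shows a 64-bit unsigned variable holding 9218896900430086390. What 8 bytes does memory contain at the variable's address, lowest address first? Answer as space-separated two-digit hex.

9218896900430086390 in hexadecimal, padded to 64 bits, is 0x7FF019E31B15C0F6.
Split into bytes (most-significant first): 7F F0 19 E3 1B 15 C0 F6.
Big-endian: lowest address holds the most-significant byte.
So the memory order matches the most-significant-first order: 7F F0 19 E3 1B 15 C0 F6.

7F F0 19 E3 1B 15 C0 F6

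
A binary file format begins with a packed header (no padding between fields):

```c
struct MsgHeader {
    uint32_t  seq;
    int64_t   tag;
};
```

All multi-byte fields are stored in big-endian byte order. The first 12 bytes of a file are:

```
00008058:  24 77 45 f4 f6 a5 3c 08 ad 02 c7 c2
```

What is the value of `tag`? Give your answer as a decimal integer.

`tag` follows `seq` (4 bytes), so it starts at byte offset 4 and occupies 8 bytes.
Bytes at offsets 4..11: F6 A5 3C 08 AD 02 C7 C2.
Big-endian stores the most-significant byte at the lowest address.
The bytes are already most-significant first: 0xF6A53C08AD02C7C2.
Top bit is set, so as a signed 64-bit value this is 0xF6A53C08AD02C7C2 − 2^64 = -674066561261975614.

-674066561261975614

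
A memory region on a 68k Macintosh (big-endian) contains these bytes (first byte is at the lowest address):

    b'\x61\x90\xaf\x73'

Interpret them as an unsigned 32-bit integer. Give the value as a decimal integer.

Big-endian stores the most-significant byte at the lowest address.
The bytes are already most-significant first: 0x6190AF73.
0x6190AF73 = 1636872051.

1636872051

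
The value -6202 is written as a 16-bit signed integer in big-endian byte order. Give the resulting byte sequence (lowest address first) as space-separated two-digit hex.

E7 C6

Two's complement of -6202 in 16 bits: 6202 = 0x183A; invert → 0xE7C5; add 1 → 0xE7C6.
Split into bytes (most-significant first): E7 C6.
Big-endian: lowest address holds the most-significant byte.
So the memory order matches the most-significant-first order: E7 C6.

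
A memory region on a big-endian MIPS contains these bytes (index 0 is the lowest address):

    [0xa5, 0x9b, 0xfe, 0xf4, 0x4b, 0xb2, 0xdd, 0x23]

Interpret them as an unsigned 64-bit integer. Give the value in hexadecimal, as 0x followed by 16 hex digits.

Big-endian stores the most-significant byte at the lowest address.
The bytes are already most-significant first: 0xA59BFEF44BB2DD23.

0xA59BFEF44BB2DD23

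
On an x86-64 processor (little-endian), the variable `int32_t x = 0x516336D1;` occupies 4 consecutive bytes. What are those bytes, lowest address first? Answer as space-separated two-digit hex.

Split into bytes (most-significant first): 51 63 36 D1.
Little-endian: lowest address holds the least-significant byte.
So at ascending addresses the bytes are D1 36 63 51.

D1 36 63 51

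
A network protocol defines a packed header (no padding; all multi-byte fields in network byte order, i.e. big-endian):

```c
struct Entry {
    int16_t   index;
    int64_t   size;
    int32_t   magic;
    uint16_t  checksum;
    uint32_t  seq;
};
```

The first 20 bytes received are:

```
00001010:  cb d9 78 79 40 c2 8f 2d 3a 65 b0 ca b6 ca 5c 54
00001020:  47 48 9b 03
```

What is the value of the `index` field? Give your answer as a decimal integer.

-13351

`index` is the first field, at byte offset 0, occupying 2 bytes.
Bytes at offsets 0..1: CB D9.
Big-endian: lowest address holds the most-significant byte.
The bytes are already most-significant first: 0xCBD9.
Top bit is set, so as a signed 16-bit value this is 0xCBD9 − 2^16 = -13351.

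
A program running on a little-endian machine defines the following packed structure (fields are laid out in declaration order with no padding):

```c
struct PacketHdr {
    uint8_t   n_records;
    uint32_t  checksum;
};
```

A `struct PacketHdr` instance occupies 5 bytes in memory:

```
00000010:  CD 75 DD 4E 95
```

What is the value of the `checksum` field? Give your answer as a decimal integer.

2504973685

`checksum` follows `n_records` (1 byte), so it starts at byte offset 1 and occupies 4 bytes.
Bytes at offsets 1..4: 75 DD 4E 95.
Little-endian stores the least-significant byte at the lowest address.
Reassemble most-significant byte first: 95 4E DD 75 → 0x954EDD75.
0x954EDD75 = 2504973685.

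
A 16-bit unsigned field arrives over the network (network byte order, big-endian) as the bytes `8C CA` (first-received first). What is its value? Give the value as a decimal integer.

Big-endian stores the most-significant byte at the lowest address.
The bytes are already most-significant first: 0x8CCA.
0x8CCA = 36042.

36042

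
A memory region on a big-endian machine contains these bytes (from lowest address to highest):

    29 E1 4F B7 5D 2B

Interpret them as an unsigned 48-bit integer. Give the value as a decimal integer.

Big-endian: lowest address holds the most-significant byte.
The bytes are already most-significant first: 0x29E14FB75D2B.
0x29E14FB75D2B = 46047681797419.

46047681797419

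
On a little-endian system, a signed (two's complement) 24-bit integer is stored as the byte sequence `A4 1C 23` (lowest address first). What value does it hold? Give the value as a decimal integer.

2301092

Little-endian stores the least-significant byte at the lowest address.
Reassemble most-significant byte first: 23 1C A4 → 0x231CA4.
0x231CA4 = 2301092.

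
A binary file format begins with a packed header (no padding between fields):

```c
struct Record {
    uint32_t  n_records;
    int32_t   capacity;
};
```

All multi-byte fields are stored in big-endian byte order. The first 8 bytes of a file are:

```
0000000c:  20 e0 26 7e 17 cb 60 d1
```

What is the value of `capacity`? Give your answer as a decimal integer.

`capacity` follows `n_records` (4 bytes), so it starts at byte offset 4 and occupies 4 bytes.
Bytes at offsets 4..7: 17 CB 60 D1.
In big-endian order the high byte comes first in memory.
The bytes are already most-significant first: 0x17CB60D1.
0x17CB60D1 = 399204561.

399204561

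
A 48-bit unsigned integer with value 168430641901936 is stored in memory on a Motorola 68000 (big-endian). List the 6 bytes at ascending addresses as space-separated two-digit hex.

168430641901936 in hexadecimal, padded to 48 bits, is 0x992FD0947170.
Split into bytes (most-significant first): 99 2F D0 94 71 70.
In big-endian order the high byte comes first in memory.
So the memory order matches the most-significant-first order: 99 2F D0 94 71 70.

99 2F D0 94 71 70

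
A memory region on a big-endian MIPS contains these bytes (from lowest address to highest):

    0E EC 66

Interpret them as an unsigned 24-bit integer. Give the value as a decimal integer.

978022

Big-endian: lowest address holds the most-significant byte.
The bytes are already most-significant first: 0x0EEC66.
0x0EEC66 = 978022.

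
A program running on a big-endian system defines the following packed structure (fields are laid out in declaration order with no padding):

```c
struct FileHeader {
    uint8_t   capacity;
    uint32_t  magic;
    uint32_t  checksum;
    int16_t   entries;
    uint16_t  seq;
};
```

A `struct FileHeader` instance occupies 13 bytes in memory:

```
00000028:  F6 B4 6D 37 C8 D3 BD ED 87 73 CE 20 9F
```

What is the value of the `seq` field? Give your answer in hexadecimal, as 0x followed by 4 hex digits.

`seq` follows `capacity` (1 B), `magic` (4 B), `checksum` (4 B), `entries` (2 B), so it starts at offset 1 + 4 + 4 + 2 = 11 and occupies 2 bytes.
Bytes at offsets 11..12: 20 9F.
Big-endian stores the most-significant byte at the lowest address.
The bytes are already most-significant first: 0x209F.

0x209F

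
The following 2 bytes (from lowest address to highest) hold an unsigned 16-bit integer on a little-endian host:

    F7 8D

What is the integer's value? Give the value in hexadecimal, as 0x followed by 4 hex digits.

In little-endian order the low byte comes first in memory.
Reassemble most-significant byte first: 8D F7 → 0x8DF7.

0x8DF7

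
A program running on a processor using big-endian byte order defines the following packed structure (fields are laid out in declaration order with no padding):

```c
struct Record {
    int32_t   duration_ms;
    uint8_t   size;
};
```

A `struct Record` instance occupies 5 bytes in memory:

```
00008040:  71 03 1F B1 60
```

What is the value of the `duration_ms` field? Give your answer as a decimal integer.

`duration_ms` is the first field, at byte offset 0, occupying 4 bytes.
Bytes at offsets 0..3: 71 03 1F B1.
Big-endian stores the most-significant byte at the lowest address.
The bytes are already most-significant first: 0x71031FB1.
0x71031FB1 = 1896030129.

1896030129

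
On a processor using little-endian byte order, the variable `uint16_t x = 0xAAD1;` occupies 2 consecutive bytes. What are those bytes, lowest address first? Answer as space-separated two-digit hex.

Split into bytes (most-significant first): AA D1.
Little-endian stores the least-significant byte at the lowest address.
So at ascending addresses the bytes are D1 AA.

D1 AA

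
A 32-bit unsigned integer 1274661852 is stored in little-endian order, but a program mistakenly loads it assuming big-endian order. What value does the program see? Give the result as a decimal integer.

1274661852 in 32-bit hexadecimal is 0x4BF9CBDC.
Stored little-endian, the bytes at ascending addresses are DC CB F9 4B.
Read back as big-endian, the last byte is least significant, giving 0xDCCBF94B.
0xDCCBF94B = 3704355147.

3704355147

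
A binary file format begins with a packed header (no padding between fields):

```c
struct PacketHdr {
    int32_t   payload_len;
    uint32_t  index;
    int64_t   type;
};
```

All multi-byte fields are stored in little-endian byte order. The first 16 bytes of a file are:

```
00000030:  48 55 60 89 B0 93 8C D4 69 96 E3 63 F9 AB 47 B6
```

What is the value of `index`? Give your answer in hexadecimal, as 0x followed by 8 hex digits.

0xD48C93B0

`index` follows `payload_len` (4 bytes), so it starts at byte offset 4 and occupies 4 bytes.
Bytes at offsets 4..7: B0 93 8C D4.
Little-endian stores the least-significant byte at the lowest address.
Reassemble most-significant byte first: D4 8C 93 B0 → 0xD48C93B0.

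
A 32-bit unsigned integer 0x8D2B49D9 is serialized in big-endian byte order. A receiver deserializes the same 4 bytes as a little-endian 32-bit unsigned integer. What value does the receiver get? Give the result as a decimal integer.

3645451149

Stored big-endian, the bytes at ascending addresses are 8D 2B 49 D9.
Read back as little-endian, the first byte is least significant, giving 0xD9492B8D.
0xD9492B8D = 3645451149.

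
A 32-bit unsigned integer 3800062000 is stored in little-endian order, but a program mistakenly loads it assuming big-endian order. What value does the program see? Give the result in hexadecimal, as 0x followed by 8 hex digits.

0x305880E2

3800062000 in 32-bit hexadecimal is 0xE2805830.
Stored little-endian, the bytes at ascending addresses are 30 58 80 E2.
Read back as big-endian, the last byte is least significant, giving 0x305880E2.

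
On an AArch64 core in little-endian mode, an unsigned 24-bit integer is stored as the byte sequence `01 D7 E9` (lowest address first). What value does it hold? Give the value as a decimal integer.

Little-endian stores the least-significant byte at the lowest address.
Reassemble most-significant byte first: E9 D7 01 → 0xE9D701.
0xE9D701 = 15324929.

15324929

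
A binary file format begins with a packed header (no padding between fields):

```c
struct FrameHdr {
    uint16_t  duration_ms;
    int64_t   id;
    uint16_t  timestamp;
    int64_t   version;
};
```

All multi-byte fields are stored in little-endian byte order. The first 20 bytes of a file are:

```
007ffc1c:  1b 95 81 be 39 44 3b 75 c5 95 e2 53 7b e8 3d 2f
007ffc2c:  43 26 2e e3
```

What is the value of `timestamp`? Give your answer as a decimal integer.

`timestamp` follows `duration_ms` (2 B), `id` (8 B), so it starts at offset 2 + 8 = 10 and occupies 2 bytes.
Bytes at offsets 10..11: E2 53.
In little-endian order the low byte comes first in memory.
Reassemble most-significant byte first: 53 E2 → 0x53E2.
0x53E2 = 21474.

21474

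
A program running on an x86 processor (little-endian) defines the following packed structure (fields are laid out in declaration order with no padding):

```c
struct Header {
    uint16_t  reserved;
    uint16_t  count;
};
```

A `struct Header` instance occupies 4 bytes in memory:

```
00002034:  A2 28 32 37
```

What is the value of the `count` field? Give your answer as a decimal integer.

`count` follows `reserved` (2 bytes), so it starts at byte offset 2 and occupies 2 bytes.
Bytes at offsets 2..3: 32 37.
Little-endian: lowest address holds the least-significant byte.
Reassemble most-significant byte first: 37 32 → 0x3732.
0x3732 = 14130.

14130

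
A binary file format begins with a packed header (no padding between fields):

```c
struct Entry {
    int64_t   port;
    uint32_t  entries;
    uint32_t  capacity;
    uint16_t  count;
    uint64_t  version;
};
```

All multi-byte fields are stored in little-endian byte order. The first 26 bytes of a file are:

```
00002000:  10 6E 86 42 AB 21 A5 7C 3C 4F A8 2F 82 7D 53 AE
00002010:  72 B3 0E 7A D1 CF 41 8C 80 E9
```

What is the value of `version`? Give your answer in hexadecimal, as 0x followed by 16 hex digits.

`version` follows `port` (8 B), `entries` (4 B), `capacity` (4 B), `count` (2 B), so it starts at offset 8 + 4 + 4 + 2 = 18 and occupies 8 bytes.
Bytes at offsets 18..25: 0E 7A D1 CF 41 8C 80 E9.
In little-endian order the low byte comes first in memory.
Reassemble most-significant byte first: E9 80 8C 41 CF D1 7A 0E → 0xE9808C41CFD17A0E.

0xE9808C41CFD17A0E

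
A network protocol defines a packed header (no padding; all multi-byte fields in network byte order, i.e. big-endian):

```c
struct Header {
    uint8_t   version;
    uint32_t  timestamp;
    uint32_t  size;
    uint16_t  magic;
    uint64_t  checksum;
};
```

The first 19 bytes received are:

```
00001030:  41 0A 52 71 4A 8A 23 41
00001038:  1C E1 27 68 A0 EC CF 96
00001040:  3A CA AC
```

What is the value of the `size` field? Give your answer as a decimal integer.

`size` follows `version` (1 B), `timestamp` (4 B), so it starts at offset 1 + 4 = 5 and occupies 4 bytes.
Bytes at offsets 5..8: 8A 23 41 1C.
Big-endian: lowest address holds the most-significant byte.
The bytes are already most-significant first: 0x8A23411C.
0x8A23411C = 2317566236.

2317566236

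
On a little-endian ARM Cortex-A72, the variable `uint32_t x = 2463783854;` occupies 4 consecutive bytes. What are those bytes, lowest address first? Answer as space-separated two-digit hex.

AE 5B DA 92

2463783854 in hexadecimal, padded to 32 bits, is 0x92DA5BAE.
Split into bytes (most-significant first): 92 DA 5B AE.
In little-endian order the low byte comes first in memory.
So at ascending addresses the bytes are AE 5B DA 92.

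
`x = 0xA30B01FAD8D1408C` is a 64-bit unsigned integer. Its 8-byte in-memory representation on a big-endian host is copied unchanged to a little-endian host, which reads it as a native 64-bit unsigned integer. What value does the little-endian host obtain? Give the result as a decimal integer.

Stored big-endian, the bytes at ascending addresses are A3 0B 01 FA D8 D1 40 8C.
Read back as little-endian, the first byte is least significant, giving 0x8C40D1D8FA010BA3.
0x8C40D1D8FA010BA3 = 10106308293656906659.

10106308293656906659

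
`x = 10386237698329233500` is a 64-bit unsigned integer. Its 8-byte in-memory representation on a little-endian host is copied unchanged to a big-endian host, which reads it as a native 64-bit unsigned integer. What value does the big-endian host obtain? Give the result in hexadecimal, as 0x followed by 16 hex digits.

10386237698329233500 in 64-bit hexadecimal is 0x9023542871AF485C.
Stored little-endian, the bytes at ascending addresses are 5C 48 AF 71 28 54 23 90.
Read back as big-endian, the last byte is least significant, giving 0x5C48AF7128542390.

0x5C48AF7128542390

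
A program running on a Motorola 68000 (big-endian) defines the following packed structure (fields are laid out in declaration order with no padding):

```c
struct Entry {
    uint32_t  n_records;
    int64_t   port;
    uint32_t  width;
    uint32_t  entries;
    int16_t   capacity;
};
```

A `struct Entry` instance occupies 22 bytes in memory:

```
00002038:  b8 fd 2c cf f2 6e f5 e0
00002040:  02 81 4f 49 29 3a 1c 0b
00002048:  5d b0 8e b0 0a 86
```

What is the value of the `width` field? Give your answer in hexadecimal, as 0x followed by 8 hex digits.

`width` follows `n_records` (4 B), `port` (8 B), so it starts at offset 4 + 8 = 12 and occupies 4 bytes.
Bytes at offsets 12..15: 29 3A 1C 0B.
In big-endian order the high byte comes first in memory.
The bytes are already most-significant first: 0x293A1C0B.

0x293A1C0B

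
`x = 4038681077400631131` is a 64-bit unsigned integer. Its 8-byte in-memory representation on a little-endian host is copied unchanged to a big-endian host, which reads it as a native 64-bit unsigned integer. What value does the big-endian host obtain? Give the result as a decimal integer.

6590893548022205496

4038681077400631131 in 64-bit hexadecimal is 0x380C470AC38E775B.
Stored little-endian, the bytes at ascending addresses are 5B 77 8E C3 0A 47 0C 38.
Read back as big-endian, the last byte is least significant, giving 0x5B778EC30A470C38.
0x5B778EC30A470C38 = 6590893548022205496.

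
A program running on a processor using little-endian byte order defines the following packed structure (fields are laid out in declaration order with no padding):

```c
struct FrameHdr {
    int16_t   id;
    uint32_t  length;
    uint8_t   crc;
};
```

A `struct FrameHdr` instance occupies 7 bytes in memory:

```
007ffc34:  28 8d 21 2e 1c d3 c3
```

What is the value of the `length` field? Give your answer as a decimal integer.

3541839393

`length` follows `id` (2 bytes), so it starts at byte offset 2 and occupies 4 bytes.
Bytes at offsets 2..5: 21 2E 1C D3.
Little-endian: lowest address holds the least-significant byte.
Reassemble most-significant byte first: D3 1C 2E 21 → 0xD31C2E21.
0xD31C2E21 = 3541839393.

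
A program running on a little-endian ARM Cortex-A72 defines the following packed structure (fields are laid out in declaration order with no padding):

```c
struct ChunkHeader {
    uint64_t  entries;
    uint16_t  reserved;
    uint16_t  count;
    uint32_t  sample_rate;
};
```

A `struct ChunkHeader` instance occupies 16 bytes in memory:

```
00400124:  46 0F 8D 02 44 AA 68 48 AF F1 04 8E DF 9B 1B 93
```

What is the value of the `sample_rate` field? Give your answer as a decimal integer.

`sample_rate` follows `entries` (8 B), `reserved` (2 B), `count` (2 B), so it starts at offset 8 + 2 + 2 = 12 and occupies 4 bytes.
Bytes at offsets 12..15: DF 9B 1B 93.
In little-endian order the low byte comes first in memory.
Reassemble most-significant byte first: 93 1B 9B DF → 0x931B9BDF.
0x931B9BDF = 2468060127.

2468060127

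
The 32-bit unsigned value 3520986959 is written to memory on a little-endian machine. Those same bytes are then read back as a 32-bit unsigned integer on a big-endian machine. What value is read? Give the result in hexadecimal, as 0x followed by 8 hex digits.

3520986959 in 32-bit hexadecimal is 0xD1DDFF4F.
Stored little-endian, the bytes at ascending addresses are 4F FF DD D1.
Read back as big-endian, the last byte is least significant, giving 0x4FFFDDD1.

0x4FFFDDD1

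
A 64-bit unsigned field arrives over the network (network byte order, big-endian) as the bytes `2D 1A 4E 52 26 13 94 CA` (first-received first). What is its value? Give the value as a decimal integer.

Big-endian stores the most-significant byte at the lowest address.
The bytes are already most-significant first: 0x2D1A4E52261394CA.
0x2D1A4E52261394CA = 3249996195834336458.

3249996195834336458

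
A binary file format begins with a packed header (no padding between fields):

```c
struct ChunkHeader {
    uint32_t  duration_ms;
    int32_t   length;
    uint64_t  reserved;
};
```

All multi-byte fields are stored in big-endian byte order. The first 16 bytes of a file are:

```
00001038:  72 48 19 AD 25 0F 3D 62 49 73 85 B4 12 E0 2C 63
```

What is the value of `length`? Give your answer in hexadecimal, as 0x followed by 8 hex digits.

0x250F3D62

`length` follows `duration_ms` (4 bytes), so it starts at byte offset 4 and occupies 4 bytes.
Bytes at offsets 4..7: 25 0F 3D 62.
Big-endian: lowest address holds the most-significant byte.
The bytes are already most-significant first: 0x250F3D62.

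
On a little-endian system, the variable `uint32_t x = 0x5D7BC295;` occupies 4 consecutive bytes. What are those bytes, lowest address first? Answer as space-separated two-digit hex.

Split into bytes (most-significant first): 5D 7B C2 95.
Little-endian: lowest address holds the least-significant byte.
So at ascending addresses the bytes are 95 C2 7B 5D.

95 C2 7B 5D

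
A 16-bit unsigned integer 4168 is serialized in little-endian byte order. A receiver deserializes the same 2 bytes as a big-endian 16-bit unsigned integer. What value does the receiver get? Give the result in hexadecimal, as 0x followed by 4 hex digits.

4168 in 16-bit hexadecimal is 0x1048.
Stored little-endian, the bytes at ascending addresses are 48 10.
Read back as big-endian, the last byte is least significant, giving 0x4810.

0x4810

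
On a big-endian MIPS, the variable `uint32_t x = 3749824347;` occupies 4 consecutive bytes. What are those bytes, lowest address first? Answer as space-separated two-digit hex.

DF 81 C7 5B

3749824347 in hexadecimal, padded to 32 bits, is 0xDF81C75B.
Split into bytes (most-significant first): DF 81 C7 5B.
Big-endian: lowest address holds the most-significant byte.
So the memory order matches the most-significant-first order: DF 81 C7 5B.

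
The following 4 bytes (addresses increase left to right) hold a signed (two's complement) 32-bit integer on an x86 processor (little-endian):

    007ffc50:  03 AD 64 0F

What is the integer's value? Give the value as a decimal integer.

Little-endian: lowest address holds the least-significant byte.
Reassemble most-significant byte first: 0F 64 AD 03 → 0x0F64AD03.
0x0F64AD03 = 258256131.

258256131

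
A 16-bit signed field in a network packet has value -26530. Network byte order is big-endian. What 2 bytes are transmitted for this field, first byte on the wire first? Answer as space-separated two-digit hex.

Two's complement of -26530 in 16 bits: 26530 = 0x67A2; invert → 0x985D; add 1 → 0x985E.
Split into bytes (most-significant first): 98 5E.
Big-endian stores the most-significant byte at the lowest address.
So the memory order matches the most-significant-first order: 98 5E.

98 5E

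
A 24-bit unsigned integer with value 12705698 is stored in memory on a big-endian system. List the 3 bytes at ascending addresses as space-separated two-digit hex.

12705698 in hexadecimal, padded to 24 bits, is 0xC1DFA2.
Split into bytes (most-significant first): C1 DF A2.
Big-endian stores the most-significant byte at the lowest address.
So the memory order matches the most-significant-first order: C1 DF A2.

C1 DF A2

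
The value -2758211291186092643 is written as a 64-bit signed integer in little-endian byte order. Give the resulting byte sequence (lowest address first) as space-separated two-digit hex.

9D A5 61 BD 71 DD B8 D9

Two's complement of -2758211291186092643 in 64 bits: 2758211291186092643 = 0x2647228E429E5A63; invert → 0xD9B8DD71BD61A59C; add 1 → 0xD9B8DD71BD61A59D.
Split into bytes (most-significant first): D9 B8 DD 71 BD 61 A5 9D.
Little-endian stores the least-significant byte at the lowest address.
So at ascending addresses the bytes are 9D A5 61 BD 71 DD B8 D9.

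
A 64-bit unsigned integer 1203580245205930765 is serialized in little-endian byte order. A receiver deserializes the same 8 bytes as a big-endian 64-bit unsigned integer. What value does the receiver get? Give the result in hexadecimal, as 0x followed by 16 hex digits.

1203580245205930765 in 64-bit hexadecimal is 0x10B3F9DB2E2D530D.
Stored little-endian, the bytes at ascending addresses are 0D 53 2D 2E DB F9 B3 10.
Read back as big-endian, the last byte is least significant, giving 0x0D532D2EDBF9B310.

0x0D532D2EDBF9B310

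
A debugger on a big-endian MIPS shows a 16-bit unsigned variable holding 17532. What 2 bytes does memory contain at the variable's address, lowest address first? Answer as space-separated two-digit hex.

17532 in hexadecimal, padded to 16 bits, is 0x447C.
Split into bytes (most-significant first): 44 7C.
Big-endian: lowest address holds the most-significant byte.
So the memory order matches the most-significant-first order: 44 7C.

44 7C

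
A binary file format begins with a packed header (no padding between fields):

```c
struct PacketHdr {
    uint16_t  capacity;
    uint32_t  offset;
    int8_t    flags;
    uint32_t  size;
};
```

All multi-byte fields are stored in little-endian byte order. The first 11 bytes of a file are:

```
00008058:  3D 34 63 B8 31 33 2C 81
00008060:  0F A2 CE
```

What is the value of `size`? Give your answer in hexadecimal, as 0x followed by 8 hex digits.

`size` follows `capacity` (2 B), `offset` (4 B), `flags` (1 B), so it starts at offset 2 + 4 + 1 = 7 and occupies 4 bytes.
Bytes at offsets 7..10: 81 0F A2 CE.
Little-endian: lowest address holds the least-significant byte.
Reassemble most-significant byte first: CE A2 0F 81 → 0xCEA20F81.

0xCEA20F81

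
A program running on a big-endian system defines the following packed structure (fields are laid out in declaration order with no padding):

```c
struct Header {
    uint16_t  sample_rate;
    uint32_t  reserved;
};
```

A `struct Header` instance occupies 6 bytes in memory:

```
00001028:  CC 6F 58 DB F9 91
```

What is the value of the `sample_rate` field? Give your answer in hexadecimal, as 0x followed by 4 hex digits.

`sample_rate` is the first field, at byte offset 0, occupying 2 bytes.
Bytes at offsets 0..1: CC 6F.
In big-endian order the high byte comes first in memory.
The bytes are already most-significant first: 0xCC6F.

0xCC6F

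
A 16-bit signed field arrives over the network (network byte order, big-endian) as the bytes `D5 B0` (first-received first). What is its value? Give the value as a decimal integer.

-10832

Big-endian stores the most-significant byte at the lowest address.
The bytes are already most-significant first: 0xD5B0.
Top bit is set, so as a signed 16-bit value this is 0xD5B0 − 2^16 = -10832.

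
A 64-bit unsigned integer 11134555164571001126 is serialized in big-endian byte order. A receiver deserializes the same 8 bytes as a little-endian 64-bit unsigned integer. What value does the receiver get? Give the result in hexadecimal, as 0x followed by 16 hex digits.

0x26E13EC4EDE2859A

11134555164571001126 in 64-bit hexadecimal is 0x9A85E2EDC43EE126.
Stored big-endian, the bytes at ascending addresses are 9A 85 E2 ED C4 3E E1 26.
Read back as little-endian, the first byte is least significant, giving 0x26E13EC4EDE2859A.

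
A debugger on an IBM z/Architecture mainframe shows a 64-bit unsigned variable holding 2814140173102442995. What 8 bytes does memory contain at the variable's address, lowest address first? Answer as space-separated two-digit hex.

2814140173102442995 in hexadecimal, padded to 64 bits, is 0x270DD593D5ED69F3.
Split into bytes (most-significant first): 27 0D D5 93 D5 ED 69 F3.
Big-endian stores the most-significant byte at the lowest address.
So the memory order matches the most-significant-first order: 27 0D D5 93 D5 ED 69 F3.

27 0D D5 93 D5 ED 69 F3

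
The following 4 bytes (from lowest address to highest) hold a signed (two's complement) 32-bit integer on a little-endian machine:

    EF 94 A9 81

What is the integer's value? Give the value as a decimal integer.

Little-endian stores the least-significant byte at the lowest address.
Reassemble most-significant byte first: 81 A9 94 EF → 0x81A994EF.
Top bit is set, so as a signed 32-bit value this is 0x81A994EF − 2^32 = -2119592721.

-2119592721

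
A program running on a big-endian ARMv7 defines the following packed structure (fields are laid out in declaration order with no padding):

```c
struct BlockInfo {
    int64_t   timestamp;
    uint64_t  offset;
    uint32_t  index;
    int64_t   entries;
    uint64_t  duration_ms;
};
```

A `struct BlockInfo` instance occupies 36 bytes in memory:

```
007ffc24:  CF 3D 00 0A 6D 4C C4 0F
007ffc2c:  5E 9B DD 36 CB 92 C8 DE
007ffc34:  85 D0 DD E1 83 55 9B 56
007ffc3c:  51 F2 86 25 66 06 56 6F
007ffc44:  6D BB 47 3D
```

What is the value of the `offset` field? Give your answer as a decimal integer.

6817285688368744670

`offset` follows `timestamp` (8 bytes), so it starts at byte offset 8 and occupies 8 bytes.
Bytes at offsets 8..15: 5E 9B DD 36 CB 92 C8 DE.
Big-endian stores the most-significant byte at the lowest address.
The bytes are already most-significant first: 0x5E9BDD36CB92C8DE.
0x5E9BDD36CB92C8DE = 6817285688368744670.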